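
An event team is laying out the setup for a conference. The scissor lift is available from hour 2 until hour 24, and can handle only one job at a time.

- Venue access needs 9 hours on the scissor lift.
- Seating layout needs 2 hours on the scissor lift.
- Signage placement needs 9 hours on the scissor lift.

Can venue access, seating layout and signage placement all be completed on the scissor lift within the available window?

Yes

The scissor lift window is 24 − 2 = 22 hours.
Running back to back, the jobs need 9 + 2 + 9 = 20 hours on the scissor lift.
Since 20 ≤ 22, they fit within the window.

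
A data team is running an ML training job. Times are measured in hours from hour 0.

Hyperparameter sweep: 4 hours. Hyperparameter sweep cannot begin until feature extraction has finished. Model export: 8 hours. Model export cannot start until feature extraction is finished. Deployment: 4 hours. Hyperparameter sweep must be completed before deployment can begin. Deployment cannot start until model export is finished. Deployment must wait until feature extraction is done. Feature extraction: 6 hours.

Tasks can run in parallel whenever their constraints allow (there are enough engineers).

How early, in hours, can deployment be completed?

18

Feature extraction has no prerequisites, so it starts at hour 0 and finishes at hour 6.
After feature extraction (finishes hour 6), model export can start at hour 6 and finishes at hour 14.
After feature extraction (finishes hour 6), hyperparameter sweep can start at hour 6 and finishes at hour 10.
Deployment has to wait for hyperparameter sweep (finishes hour 10); model export (finishes hour 14); feature extraction (finishes hour 6). The latest of these is hour 14, so deployment runs hour 14 to 14 + 4 = hour 18.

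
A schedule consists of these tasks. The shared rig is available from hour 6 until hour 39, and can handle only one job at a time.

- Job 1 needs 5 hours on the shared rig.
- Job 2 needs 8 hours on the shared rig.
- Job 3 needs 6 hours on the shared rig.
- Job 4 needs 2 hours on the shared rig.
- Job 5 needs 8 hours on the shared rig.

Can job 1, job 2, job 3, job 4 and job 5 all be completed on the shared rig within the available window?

Yes

The shared rig window is 39 − 6 = 33 hours.
Running back to back, the jobs need 5 + 8 + 6 + 2 + 8 = 29 hours on the shared rig.
Since 29 ≤ 33, they fit within the window.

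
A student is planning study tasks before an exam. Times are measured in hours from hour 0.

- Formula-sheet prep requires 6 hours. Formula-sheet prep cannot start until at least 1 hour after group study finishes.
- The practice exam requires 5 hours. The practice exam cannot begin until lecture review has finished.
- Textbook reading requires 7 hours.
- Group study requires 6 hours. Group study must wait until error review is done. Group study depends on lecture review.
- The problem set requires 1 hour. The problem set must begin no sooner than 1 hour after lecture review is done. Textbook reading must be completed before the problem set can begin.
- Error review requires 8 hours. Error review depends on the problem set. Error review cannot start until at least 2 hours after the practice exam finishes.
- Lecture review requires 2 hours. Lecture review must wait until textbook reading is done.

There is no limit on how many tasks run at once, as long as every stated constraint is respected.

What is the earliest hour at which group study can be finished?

30

Nothing blocks textbook reading, so it runs from hour 0 to hour 7.
Lecture review waits on textbook reading (finishes hour 7), so it starts at hour 7 and finishes at 7 + 2 = hour 9.
After lecture review (finishes hour 9), the practice exam can start at hour 9 and finishes at hour 14.
For the problem set: lecture review (finishes hour 9, plus 1-hour gap → hour 10); textbook reading (finishes hour 7). Taking the maximum gives a start of hour 10, and it finishes at 10 + 1 = hour 11.
For error review: the problem set (finishes hour 11); the practice exam (finishes hour 14, plus 2-hour gap → hour 16). Taking the maximum gives a start of hour 16, and it finishes at 16 + 8 = hour 24.
For group study: error review (finishes hour 24); lecture review (finishes hour 9). Taking the maximum gives a start of hour 24, and it finishes at 24 + 6 = hour 30.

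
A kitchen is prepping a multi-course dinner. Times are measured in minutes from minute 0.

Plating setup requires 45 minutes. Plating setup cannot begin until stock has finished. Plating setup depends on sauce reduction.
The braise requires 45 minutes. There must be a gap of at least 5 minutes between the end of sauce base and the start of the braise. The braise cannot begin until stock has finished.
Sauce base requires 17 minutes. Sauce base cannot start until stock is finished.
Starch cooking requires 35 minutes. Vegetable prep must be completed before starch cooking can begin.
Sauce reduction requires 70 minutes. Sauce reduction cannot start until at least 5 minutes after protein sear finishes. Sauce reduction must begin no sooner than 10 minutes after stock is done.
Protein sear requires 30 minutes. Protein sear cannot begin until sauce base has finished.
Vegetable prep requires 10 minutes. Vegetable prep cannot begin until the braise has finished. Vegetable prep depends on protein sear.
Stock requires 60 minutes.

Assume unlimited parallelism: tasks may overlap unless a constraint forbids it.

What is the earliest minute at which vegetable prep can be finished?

Nothing blocks stock, so it runs from minute 0 to minute 60.
Sauce base cannot begin until stock (finishes minute 60). It runs from minute 60 to 60 + 17 = minute 77.
Protein sear waits on sauce base (finishes minute 77), so it starts at minute 77 and finishes at 77 + 30 = minute 107.
The braise cannot start until sauce base (finishes minute 77, plus 5-minute gap → minute 82); stock (finishes minute 60). The controlling bound is minute 82, so the braise finishes at 82 + 45 = minute 127.
Vegetable prep needs all of the braise (finishes minute 127); protein sear (finishes minute 107). That puts its earliest start at minute 127; it finishes at 127 + 10 = minute 137.

137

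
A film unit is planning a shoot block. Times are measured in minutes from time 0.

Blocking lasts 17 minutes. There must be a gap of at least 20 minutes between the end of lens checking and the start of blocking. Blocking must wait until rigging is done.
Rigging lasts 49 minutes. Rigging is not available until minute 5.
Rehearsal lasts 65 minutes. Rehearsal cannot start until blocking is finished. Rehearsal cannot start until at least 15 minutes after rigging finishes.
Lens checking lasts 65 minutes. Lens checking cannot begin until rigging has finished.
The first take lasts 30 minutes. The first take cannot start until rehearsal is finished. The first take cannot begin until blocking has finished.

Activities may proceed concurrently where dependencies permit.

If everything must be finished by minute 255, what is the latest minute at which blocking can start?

143

The first take must finish by minute 255; it takes 30 minutes, so it must start by 255 − 30 = minute 225.
Rehearsal must finish before the first take (must start by minute 225). With a 65-minute duration, rehearsal must start by 225 − 65 = minute 160.
Blocking feeds rehearsal (must start by minute 160); the first take (must start by minute 225). Taking the minimum, blocking must finish by minute 160 and start by 160 − 17 = minute 143.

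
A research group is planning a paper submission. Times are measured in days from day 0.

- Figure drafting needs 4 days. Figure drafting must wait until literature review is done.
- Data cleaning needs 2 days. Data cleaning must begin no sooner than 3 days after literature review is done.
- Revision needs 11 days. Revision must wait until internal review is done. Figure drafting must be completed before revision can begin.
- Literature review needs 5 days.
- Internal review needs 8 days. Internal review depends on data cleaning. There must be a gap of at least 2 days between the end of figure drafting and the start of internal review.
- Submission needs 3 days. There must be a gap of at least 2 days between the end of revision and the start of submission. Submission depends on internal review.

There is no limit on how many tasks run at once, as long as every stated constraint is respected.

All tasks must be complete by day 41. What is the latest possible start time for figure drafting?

Submission must finish by day 41; it takes 3 days, so it must start by 41 − 3 = day 38.
Revision feeds into submission (must start by day 38, minus 2-day gap → day 36); so revision must finish by day 36 and therefore start by day 25.
Internal review has several dependents: revision (must start by day 25); submission (must start by day 38). The earliest of those limits is day 25, so internal review must start by 25 − 8 = day 17.
Figure drafting must finish in time for internal review (must start by day 17, minus 2-day gap → day 15); revision (must start by day 25). The tightest is day 15, so figure drafting must start by 15 − 4 = day 11.

11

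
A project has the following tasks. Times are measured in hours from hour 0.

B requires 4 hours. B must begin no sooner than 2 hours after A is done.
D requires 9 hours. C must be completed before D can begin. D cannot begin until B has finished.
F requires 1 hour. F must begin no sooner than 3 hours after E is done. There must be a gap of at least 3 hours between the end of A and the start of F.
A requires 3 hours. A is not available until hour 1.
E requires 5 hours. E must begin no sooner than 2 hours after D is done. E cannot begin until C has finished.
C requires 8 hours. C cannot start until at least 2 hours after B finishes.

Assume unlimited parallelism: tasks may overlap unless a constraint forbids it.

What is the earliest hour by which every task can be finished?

A cannot begin until its own release at hour 1. It runs from hour 1 to 1 + 3 = hour 4.
B waits on A (finishes hour 4, plus 2-hour gap → hour 6), so it starts at hour 6 and finishes at 6 + 4 = hour 10.
C waits on B (finishes hour 10, plus 2-hour gap → hour 12), so it starts at hour 12 and finishes at 12 + 8 = hour 20.
D needs all of C (finishes hour 20); B (finishes hour 10). That puts its earliest start at hour 20; it finishes at 20 + 9 = hour 29.
For E: D (finishes hour 29, plus 2-hour gap → hour 31); C (finishes hour 20). Taking the maximum gives a start of hour 31, and it finishes at 31 + 5 = hour 36.
F has to wait for E (finishes hour 36, plus 3-hour gap → hour 39); A (finishes hour 4, plus 3-hour gap → hour 7). The latest of these is hour 39, so F runs hour 39 to 39 + 1 = hour 40.
All tasks are finished once the last one completes. Finish times: A at 4, B at 10, C at 20, D at 29, E at 36, F at 40. The latest is hour 40.

40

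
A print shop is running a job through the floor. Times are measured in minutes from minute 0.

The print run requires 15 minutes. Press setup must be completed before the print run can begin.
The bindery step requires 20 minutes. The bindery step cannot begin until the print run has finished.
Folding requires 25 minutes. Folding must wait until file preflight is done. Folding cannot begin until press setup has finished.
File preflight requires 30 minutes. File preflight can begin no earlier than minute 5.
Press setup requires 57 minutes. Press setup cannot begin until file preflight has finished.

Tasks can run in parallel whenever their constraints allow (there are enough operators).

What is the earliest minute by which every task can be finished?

127

After its own release at minute 5, file preflight can start at minute 5 and finishes at minute 35.
Press setup waits on file preflight (finishes minute 35), so it starts at minute 35 and finishes at 35 + 57 = minute 92.
Folding needs all of file preflight (finishes minute 35); press setup (finishes minute 92). That puts its earliest start at minute 92; it finishes at 92 + 25 = minute 117.
The print run waits on press setup (finishes minute 92), so it starts at minute 92 and finishes at 92 + 15 = minute 107.
After the print run (finishes minute 107), the bindery step can start at minute 107 and finishes at minute 127.
All tasks are finished once the last one completes. Finish times: File preflight at 35, Press setup at 92, The print run at 107, Folding at 117, The bindery step at 127. The latest is minute 127.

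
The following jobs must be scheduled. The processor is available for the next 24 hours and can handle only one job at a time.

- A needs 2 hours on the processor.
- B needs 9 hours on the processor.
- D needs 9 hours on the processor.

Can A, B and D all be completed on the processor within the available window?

Running back to back, the jobs need 2 + 9 + 9 = 20 hours on the processor.
Since 20 ≤ 24, they fit within the window.

Yes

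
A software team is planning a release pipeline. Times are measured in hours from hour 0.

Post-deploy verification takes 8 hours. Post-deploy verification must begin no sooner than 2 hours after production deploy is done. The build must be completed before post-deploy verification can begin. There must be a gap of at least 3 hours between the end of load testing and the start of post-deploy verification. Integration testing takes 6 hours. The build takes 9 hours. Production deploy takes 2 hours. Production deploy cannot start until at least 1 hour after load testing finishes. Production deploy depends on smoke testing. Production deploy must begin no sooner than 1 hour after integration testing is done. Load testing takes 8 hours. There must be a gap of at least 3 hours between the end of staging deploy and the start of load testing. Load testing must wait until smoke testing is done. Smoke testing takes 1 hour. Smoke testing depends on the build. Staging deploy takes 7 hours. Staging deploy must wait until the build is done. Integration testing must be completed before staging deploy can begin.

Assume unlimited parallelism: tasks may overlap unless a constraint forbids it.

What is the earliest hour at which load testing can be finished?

Integration testing can start immediately at hour 0; it finishes at hour 6.
The build can start immediately at hour 0; it finishes at hour 9.
Smoke testing cannot begin until the build (finishes hour 9). It runs from hour 9 to 9 + 1 = hour 10.
Staging deploy needs all of the build (finishes hour 9); integration testing (finishes hour 6). That puts its earliest start at hour 9; it finishes at 9 + 7 = hour 16.
For load testing: staging deploy (finishes hour 16, plus 3-hour gap → hour 19); smoke testing (finishes hour 10). Taking the maximum gives a start of hour 19, and it finishes at 19 + 8 = hour 27.

27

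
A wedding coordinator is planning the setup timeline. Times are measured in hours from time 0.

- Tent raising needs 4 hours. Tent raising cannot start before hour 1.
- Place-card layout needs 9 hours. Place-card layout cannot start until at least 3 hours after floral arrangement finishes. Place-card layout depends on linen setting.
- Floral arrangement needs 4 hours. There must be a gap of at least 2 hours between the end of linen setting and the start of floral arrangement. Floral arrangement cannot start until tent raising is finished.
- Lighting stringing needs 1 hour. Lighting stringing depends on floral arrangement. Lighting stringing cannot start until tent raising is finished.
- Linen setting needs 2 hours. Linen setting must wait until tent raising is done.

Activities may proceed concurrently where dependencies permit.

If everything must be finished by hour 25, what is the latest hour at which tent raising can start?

1

Lighting stringing has no dependents, so it just needs to finish by hour 25. Starting by 25 − 1 = hour 24 achieves that.
Nothing follows place-card layout; the deadline of hour 25 is its only limit. It must start by 25 − 9 = hour 16.
For floral arrangement: lighting stringing (must start by hour 24); place-card layout (must start by hour 16, minus 3-hour gap → hour 13). The most restrictive is hour 13; with a 4-hour duration, floral arrangement must start by hour 9.
Linen setting must finish in time for floral arrangement (must start by hour 9, minus 2-hour gap → hour 7); place-card layout (must start by hour 16). The tightest is hour 7, so linen setting must start by 7 − 2 = hour 5.
Tent raising has several dependents: linen setting (must start by hour 5); floral arrangement (must start by hour 9); lighting stringing (must start by hour 24). The earliest of those limits is hour 5, so tent raising must start by 5 − 4 = hour 1.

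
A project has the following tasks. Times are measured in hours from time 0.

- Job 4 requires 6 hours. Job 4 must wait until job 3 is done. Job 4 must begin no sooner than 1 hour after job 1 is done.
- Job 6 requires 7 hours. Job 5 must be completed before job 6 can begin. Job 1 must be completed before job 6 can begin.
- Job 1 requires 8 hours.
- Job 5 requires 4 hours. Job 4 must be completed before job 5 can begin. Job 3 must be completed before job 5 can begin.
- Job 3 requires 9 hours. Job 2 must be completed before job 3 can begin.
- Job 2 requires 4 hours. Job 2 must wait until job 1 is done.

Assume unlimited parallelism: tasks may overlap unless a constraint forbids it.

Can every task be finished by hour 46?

Job 1 has no prerequisites, so it starts at hour 0 and finishes at hour 8.
After job 1 (finishes hour 8), job 2 can start at hour 8 and finishes at hour 12.
Job 3 waits on job 2 (finishes hour 12), so it starts at hour 12 and finishes at 12 + 9 = hour 21.
Job 4 needs all of job 3 (finishes hour 21); job 1 (finishes hour 8, plus 1-hour gap → hour 9). That puts its earliest start at hour 21; it finishes at 21 + 6 = hour 27.
For job 5: job 4 (finishes hour 27); job 3 (finishes hour 21). Taking the maximum gives a start of hour 27, and it finishes at 27 + 4 = hour 31.
Job 6 cannot start until job 5 (finishes hour 31); job 1 (finishes hour 8). The controlling bound is hour 31, so job 6 finishes at 31 + 7 = hour 38.
Every task is finished by hour 38, which is no later than the deadline of 46, so the schedule is feasible.

Yes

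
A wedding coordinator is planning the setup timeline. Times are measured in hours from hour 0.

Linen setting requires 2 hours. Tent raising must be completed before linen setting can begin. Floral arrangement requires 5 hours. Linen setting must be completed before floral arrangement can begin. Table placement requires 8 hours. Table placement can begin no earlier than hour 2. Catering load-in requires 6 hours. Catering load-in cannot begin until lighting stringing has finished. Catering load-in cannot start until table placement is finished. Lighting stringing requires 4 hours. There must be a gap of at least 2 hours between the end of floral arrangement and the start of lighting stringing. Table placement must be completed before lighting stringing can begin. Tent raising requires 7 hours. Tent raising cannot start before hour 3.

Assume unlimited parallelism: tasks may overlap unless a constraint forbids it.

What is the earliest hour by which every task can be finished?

After its own release at hour 2, table placement can start at hour 2 and finishes at hour 10.
After its own release at hour 3, tent raising can start at hour 3 and finishes at hour 10.
Linen setting waits on tent raising (finishes hour 10), so it starts at hour 10 and finishes at 10 + 2 = hour 12.
Floral arrangement waits on linen setting (finishes hour 12), so it starts at hour 12 and finishes at 12 + 5 = hour 17.
Lighting stringing cannot start until floral arrangement (finishes hour 17, plus 2-hour gap → hour 19); table placement (finishes hour 10). The controlling bound is hour 19, so lighting stringing finishes at 19 + 4 = hour 23.
Catering load-in needs all of lighting stringing (finishes hour 23); table placement (finishes hour 10). That puts its earliest start at hour 23; it finishes at 23 + 6 = hour 29.
All tasks are finished once the last one completes. Finish times: Tent raising at 10, Table placement at 10, Linen setting at 12, Floral arrangement at 17, Lighting stringing at 23, Catering load-in at 29. The latest is hour 29.

29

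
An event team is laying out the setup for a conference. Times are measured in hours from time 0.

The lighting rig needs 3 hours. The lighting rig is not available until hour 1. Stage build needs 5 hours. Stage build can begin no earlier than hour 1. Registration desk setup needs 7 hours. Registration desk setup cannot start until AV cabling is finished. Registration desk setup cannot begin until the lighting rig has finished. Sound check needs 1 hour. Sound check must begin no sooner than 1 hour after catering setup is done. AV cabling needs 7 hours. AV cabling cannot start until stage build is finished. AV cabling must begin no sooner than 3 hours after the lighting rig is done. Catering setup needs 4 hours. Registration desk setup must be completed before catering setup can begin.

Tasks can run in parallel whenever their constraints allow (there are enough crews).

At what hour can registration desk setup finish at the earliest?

21

The lighting rig waits on its own release at hour 1, so it starts at hour 1 and finishes at 1 + 3 = hour 4.
Stage build waits on its own release at hour 1, so it starts at hour 1 and finishes at 1 + 5 = hour 6.
AV cabling needs all of stage build (finishes hour 6); the lighting rig (finishes hour 4, plus 3-hour gap → hour 7). That puts its earliest start at hour 7; it finishes at 7 + 7 = hour 14.
Registration desk setup needs all of AV cabling (finishes hour 14); the lighting rig (finishes hour 4). That puts its earliest start at hour 14; it finishes at 14 + 7 = hour 21.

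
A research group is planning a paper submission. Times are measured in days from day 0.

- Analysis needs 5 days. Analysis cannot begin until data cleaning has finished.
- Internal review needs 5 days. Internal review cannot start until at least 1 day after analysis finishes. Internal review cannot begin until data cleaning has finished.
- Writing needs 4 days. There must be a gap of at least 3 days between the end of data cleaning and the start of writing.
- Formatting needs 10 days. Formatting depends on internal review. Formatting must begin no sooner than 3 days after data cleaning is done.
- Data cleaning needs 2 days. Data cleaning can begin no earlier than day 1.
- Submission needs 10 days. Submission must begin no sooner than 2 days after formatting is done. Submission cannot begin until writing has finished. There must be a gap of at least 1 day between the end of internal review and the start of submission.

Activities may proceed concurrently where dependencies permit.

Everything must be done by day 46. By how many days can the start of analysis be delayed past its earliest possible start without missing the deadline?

Data cleaning waits on its own release at day 1, so it starts at day 1 and finishes at 1 + 2 = day 3.
Analysis cannot begin until data cleaning (finishes day 3). It runs from day 3 to 3 + 5 = day 8.

Working backward from the deadline:
To finish by day 46, submission (duration 10) must start no later than day 36.
Since submission (must start by day 36, minus 2-day gap → day 34) depends on it, formatting must finish by day 34. Backing off its 10-day duration gives a latest start of day 24.
Internal review feeds formatting (must start by day 24); submission (must start by day 36, minus 1-day gap → day 35). Taking the minimum, internal review must finish by day 24 and start by 24 − 5 = day 19.
Since internal review (must start by day 19, minus 1-day gap → day 18) depends on it, analysis must finish by day 18. Backing off its 5-day duration gives a latest start of day 13.
So analysis can start as early as day 3 and as late as day 13, giving 13 − 3 = 10 days of slack.

10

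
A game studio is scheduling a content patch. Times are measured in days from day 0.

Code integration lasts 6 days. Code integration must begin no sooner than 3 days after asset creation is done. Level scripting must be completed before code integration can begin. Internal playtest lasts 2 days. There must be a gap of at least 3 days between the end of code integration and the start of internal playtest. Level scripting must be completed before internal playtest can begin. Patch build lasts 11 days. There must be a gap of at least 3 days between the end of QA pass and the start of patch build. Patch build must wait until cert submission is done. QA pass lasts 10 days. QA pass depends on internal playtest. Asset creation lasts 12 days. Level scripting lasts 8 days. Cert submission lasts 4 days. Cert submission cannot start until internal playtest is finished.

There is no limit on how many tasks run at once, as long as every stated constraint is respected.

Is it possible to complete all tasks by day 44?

Level scripting can start immediately at day 0; it finishes at day 8.
Asset creation has no prerequisites, so it starts at day 0 and finishes at day 12.
Code integration has to wait for asset creation (finishes day 12, plus 3-day gap → day 15); level scripting (finishes day 8). The latest of these is day 15, so code integration runs day 15 to 15 + 6 = day 21.
Internal playtest cannot start until code integration (finishes day 21, plus 3-day gap → day 24); level scripting (finishes day 8). The controlling bound is day 24, so internal playtest finishes at 24 + 2 = day 26.
After internal playtest (finishes day 26), cert submission can start at day 26 and finishes at day 30.
QA pass cannot begin until internal playtest (finishes day 26). It runs from day 26 to 26 + 10 = day 36.
Patch build cannot start until QA pass (finishes day 36, plus 3-day gap → day 39); cert submission (finishes day 30). The controlling bound is day 39, so patch build finishes at 39 + 11 = day 50.
The earliest everything can be done is day 50, which is after the deadline of 44, so it is not possible.

No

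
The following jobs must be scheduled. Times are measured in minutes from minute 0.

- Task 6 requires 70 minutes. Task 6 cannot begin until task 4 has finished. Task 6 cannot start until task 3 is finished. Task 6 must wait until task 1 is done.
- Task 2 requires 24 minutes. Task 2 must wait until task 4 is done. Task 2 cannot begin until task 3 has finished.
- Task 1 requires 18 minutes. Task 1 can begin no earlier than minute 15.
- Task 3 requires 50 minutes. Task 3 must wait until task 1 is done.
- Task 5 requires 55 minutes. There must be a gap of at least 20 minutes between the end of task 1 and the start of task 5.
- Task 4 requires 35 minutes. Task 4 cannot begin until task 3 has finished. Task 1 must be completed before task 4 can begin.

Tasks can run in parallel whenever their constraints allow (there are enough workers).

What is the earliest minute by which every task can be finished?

188

Task 1 cannot begin until its own release at minute 15. It runs from minute 15 to 15 + 18 = minute 33.
Task 5 waits on task 1 (finishes minute 33, plus 20-minute gap → minute 53), so it starts at minute 53 and finishes at 53 + 55 = minute 108.
Task 3 waits on task 1 (finishes minute 33), so it starts at minute 33 and finishes at 33 + 50 = minute 83.
Task 4 has to wait for task 3 (finishes minute 83); task 1 (finishes minute 33). The latest of these is minute 83, so task 4 runs minute 83 to 83 + 35 = minute 118.
For task 6: task 4 (finishes minute 118); task 3 (finishes minute 83); task 1 (finishes minute 33). Taking the maximum gives a start of minute 118, and it finishes at 118 + 70 = minute 188.
Task 2 has to wait for task 4 (finishes minute 118); task 3 (finishes minute 83). The latest of these is minute 118, so task 2 runs minute 118 to 118 + 24 = minute 142.
All tasks are finished once the last one completes. Finish times: Task 1 at 33, Task 2 at 142, Task 3 at 83, Task 4 at 118, Task 5 at 108, Task 6 at 188. The latest is minute 188.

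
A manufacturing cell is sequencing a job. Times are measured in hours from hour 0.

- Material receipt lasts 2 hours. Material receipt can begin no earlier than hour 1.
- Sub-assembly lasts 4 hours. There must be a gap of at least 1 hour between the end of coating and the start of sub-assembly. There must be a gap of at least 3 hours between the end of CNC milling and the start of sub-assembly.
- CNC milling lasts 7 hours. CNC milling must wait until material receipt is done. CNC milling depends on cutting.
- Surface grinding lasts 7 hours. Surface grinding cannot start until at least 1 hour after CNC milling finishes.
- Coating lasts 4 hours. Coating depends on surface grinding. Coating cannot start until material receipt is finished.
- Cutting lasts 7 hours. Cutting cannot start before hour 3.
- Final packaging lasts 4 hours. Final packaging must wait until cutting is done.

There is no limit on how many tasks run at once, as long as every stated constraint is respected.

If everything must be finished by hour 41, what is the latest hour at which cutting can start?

To finish by hour 41, sub-assembly (duration 4) must start no later than hour 37.
Coating feeds into sub-assembly (must start by hour 37, minus 1-hour gap → hour 36); so coating must finish by hour 36 and therefore start by hour 32.
Since coating (must start by hour 32) depends on it, surface grinding must finish by hour 32. Backing off its 7-hour duration gives a latest start of hour 25.
CNC milling has several dependents: surface grinding (must start by hour 25, minus 1-hour gap → hour 24); sub-assembly (must start by hour 37, minus 3-hour gap → hour 34). The earliest of those limits is hour 24, so CNC milling must start by 24 − 7 = hour 17.
Final packaging must finish by hour 41; it takes 4 hours, so it must start by 41 − 4 = hour 37.
Cutting feeds CNC milling (must start by hour 17); final packaging (must start by hour 37). Taking the minimum, cutting must finish by hour 17 and start by 17 − 7 = hour 10.

10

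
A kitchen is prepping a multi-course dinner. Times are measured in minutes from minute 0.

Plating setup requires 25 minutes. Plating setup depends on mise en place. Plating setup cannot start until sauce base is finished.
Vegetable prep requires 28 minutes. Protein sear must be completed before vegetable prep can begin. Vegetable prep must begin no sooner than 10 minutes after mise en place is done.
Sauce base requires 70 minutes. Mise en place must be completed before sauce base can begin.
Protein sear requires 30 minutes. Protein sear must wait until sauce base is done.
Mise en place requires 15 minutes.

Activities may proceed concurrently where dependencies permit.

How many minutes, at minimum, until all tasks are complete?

143

Mise en place has no prerequisites, so it starts at minute 0 and finishes at minute 15.
Sauce base cannot begin until mise en place (finishes minute 15). It runs from minute 15 to 15 + 70 = minute 85.
Plating setup needs all of mise en place (finishes minute 15); sauce base (finishes minute 85). That puts its earliest start at minute 85; it finishes at 85 + 25 = minute 110.
Protein sear waits on sauce base (finishes minute 85), so it starts at minute 85 and finishes at 85 + 30 = minute 115.
Vegetable prep has to wait for protein sear (finishes minute 115); mise en place (finishes minute 15, plus 10-minute gap → minute 25). The latest of these is minute 115, so vegetable prep runs minute 115 to 115 + 28 = minute 143.
All tasks are finished once the last one completes. Finish times: Mise en place at 15, Sauce base at 85, Protein sear at 115, Vegetable prep at 143, Plating setup at 110. The latest is minute 143.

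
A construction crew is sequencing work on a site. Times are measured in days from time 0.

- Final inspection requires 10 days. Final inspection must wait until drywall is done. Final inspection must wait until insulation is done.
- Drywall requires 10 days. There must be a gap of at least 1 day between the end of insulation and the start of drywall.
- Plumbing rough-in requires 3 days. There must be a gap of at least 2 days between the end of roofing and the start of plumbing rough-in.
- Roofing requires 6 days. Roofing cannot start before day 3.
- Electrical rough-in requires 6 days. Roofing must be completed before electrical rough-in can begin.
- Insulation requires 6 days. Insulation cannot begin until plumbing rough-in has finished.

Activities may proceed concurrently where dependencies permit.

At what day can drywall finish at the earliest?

31

After its own release at day 3, roofing can start at day 3 and finishes at day 9.
Plumbing rough-in waits on roofing (finishes day 9, plus 2-day gap → day 11), so it starts at day 11 and finishes at 11 + 3 = day 14.
After plumbing rough-in (finishes day 14), insulation can start at day 14 and finishes at day 20.
Drywall cannot begin until insulation (finishes day 20, plus 1-day gap → day 21). It runs from day 21 to 21 + 10 = day 31.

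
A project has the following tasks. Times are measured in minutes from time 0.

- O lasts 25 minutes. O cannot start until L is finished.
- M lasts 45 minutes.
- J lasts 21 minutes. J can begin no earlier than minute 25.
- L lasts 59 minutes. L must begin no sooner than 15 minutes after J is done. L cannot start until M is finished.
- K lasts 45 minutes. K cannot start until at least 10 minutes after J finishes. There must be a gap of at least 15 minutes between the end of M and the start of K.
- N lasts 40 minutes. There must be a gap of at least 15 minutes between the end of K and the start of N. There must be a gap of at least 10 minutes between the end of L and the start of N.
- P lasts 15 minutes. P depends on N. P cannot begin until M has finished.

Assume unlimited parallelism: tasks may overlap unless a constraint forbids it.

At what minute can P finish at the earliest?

185

Nothing blocks M, so it runs from minute 0 to minute 45.
After its own release at minute 25, J can start at minute 25 and finishes at minute 46.
L cannot start until J (finishes minute 46, plus 15-minute gap → minute 61); M (finishes minute 45). The controlling bound is minute 61, so L finishes at 61 + 59 = minute 120.
K has to wait for J (finishes minute 46, plus 10-minute gap → minute 56); M (finishes minute 45, plus 15-minute gap → minute 60). The latest of these is minute 60, so K runs minute 60 to 60 + 45 = minute 105.
For N: K (finishes minute 105, plus 15-minute gap → minute 120); L (finishes minute 120, plus 10-minute gap → minute 130). Taking the maximum gives a start of minute 130, and it finishes at 130 + 40 = minute 170.
P cannot start until N (finishes minute 170); M (finishes minute 45). The controlling bound is minute 170, so P finishes at 170 + 15 = minute 185.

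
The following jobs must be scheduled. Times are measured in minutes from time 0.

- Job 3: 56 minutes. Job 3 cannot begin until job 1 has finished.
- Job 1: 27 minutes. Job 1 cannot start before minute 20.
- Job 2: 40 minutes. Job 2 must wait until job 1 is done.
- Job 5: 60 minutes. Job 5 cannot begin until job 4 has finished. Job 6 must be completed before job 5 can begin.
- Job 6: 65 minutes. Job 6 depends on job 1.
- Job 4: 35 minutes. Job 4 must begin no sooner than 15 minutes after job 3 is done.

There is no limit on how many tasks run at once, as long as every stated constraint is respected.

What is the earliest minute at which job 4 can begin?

Job 1 cannot begin until its own release at minute 20. It runs from minute 20 to 20 + 27 = minute 47.
Job 3 waits on job 1 (finishes minute 47), so it starts at minute 47 and finishes at 47 + 56 = minute 103.
Job 4 waits on job 3 (finishes minute 103, plus 15-minute gap → minute 118), so the earliest it can start is minute 118.

118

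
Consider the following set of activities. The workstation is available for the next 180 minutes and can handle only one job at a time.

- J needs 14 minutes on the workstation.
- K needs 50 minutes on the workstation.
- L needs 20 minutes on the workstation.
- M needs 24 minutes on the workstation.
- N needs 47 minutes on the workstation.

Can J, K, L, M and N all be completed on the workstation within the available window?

Yes

Running back to back, the jobs need 14 + 50 + 20 + 24 + 47 = 155 minutes on the workstation.
Since 155 ≤ 180, they fit within the window.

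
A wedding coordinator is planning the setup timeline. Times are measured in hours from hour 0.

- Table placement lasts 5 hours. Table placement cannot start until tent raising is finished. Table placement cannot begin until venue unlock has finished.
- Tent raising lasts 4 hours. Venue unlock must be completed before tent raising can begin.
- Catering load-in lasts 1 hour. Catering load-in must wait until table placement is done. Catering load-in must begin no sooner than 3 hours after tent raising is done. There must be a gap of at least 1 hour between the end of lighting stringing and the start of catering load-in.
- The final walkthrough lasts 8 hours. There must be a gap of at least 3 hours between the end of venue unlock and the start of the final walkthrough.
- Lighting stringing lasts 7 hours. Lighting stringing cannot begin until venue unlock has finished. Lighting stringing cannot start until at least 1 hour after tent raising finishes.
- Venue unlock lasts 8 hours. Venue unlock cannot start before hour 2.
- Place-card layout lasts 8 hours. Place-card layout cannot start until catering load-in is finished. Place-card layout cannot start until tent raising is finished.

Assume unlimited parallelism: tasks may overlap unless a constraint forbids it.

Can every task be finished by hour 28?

After its own release at hour 2, venue unlock can start at hour 2 and finishes at hour 10.
The final walkthrough cannot begin until venue unlock (finishes hour 10, plus 3-hour gap → hour 13). It runs from hour 13 to 13 + 8 = hour 21.
After venue unlock (finishes hour 10), tent raising can start at hour 10 and finishes at hour 14.
Lighting stringing has to wait for venue unlock (finishes hour 10); tent raising (finishes hour 14, plus 1-hour gap → hour 15). The latest of these is hour 15, so lighting stringing runs hour 15 to 15 + 7 = hour 22.
Table placement cannot start until tent raising (finishes hour 14); venue unlock (finishes hour 10). The controlling bound is hour 14, so table placement finishes at 14 + 5 = hour 19.
Catering load-in has to wait for table placement (finishes hour 19); tent raising (finishes hour 14, plus 3-hour gap → hour 17); lighting stringing (finishes hour 22, plus 1-hour gap → hour 23). The latest of these is hour 23, so catering load-in runs hour 23 to 23 + 1 = hour 24.
Place-card layout has to wait for catering load-in (finishes hour 24); tent raising (finishes hour 14). The latest of these is hour 24, so place-card layout runs hour 24 to 24 + 8 = hour 32.
The earliest everything can be done is hour 32, which is after the deadline of 28, so it is not possible.

No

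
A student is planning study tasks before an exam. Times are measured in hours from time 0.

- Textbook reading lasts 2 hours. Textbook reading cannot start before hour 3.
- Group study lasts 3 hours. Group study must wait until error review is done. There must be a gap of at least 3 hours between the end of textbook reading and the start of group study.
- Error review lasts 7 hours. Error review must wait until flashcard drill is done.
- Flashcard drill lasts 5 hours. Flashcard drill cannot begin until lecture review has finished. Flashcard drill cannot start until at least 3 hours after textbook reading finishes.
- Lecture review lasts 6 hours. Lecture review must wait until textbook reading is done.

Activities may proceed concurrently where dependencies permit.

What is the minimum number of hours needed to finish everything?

26

Textbook reading waits on its own release at hour 3, so it starts at hour 3 and finishes at 3 + 2 = hour 5.
After textbook reading (finishes hour 5), lecture review can start at hour 5 and finishes at hour 11.
Flashcard drill has to wait for lecture review (finishes hour 11); textbook reading (finishes hour 5, plus 3-hour gap → hour 8). The latest of these is hour 11, so flashcard drill runs hour 11 to 11 + 5 = hour 16.
After flashcard drill (finishes hour 16), error review can start at hour 16 and finishes at hour 23.
Group study cannot start until error review (finishes hour 23); textbook reading (finishes hour 5, plus 3-hour gap → hour 8). The controlling bound is hour 23, so group study finishes at 23 + 3 = hour 26.
All tasks are finished once the last one completes. Finish times: Textbook reading at 5, Lecture review at 11, Flashcard drill at 16, Error review at 23, Group study at 26. The latest is hour 26.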